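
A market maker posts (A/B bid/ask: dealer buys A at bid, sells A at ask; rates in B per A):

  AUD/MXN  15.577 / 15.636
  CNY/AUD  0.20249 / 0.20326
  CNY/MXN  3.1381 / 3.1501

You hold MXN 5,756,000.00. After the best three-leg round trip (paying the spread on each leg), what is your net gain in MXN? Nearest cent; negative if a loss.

Net profit: MXN 7,467.45

Best loop MXN → CNY → AUD → MXN:
MXN 5,756,000.00 ÷ 3.1501 (buy CNY at ask) = CNY 1,827,243.58
CNY 1,827,243.58 × 0.20249 (sell CNY at bid) = AUD 369,998.55
AUD 369,998.55 × 15.577 (sell AUD at bid) = MXN 5,763,467.45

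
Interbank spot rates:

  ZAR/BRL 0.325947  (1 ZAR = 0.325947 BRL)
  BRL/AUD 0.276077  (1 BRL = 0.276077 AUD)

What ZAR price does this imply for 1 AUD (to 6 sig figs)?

1 AUD ÷ 0.276077 = 3.62218 BRL
3.62218 BRL ÷ 0.325947 = 11.1128 ZAR

AUD/ZAR = 11.1128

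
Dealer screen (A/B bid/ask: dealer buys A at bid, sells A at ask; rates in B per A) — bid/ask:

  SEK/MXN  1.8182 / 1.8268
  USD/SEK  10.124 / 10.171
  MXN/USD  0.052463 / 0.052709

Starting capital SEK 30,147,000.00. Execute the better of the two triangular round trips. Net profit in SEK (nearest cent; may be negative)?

Best loop SEK → USD → MXN → SEK:
SEK 30,147,000.00 ÷ 10.171 (buy USD at ask) = USD 2,964,015.34
USD 2,964,015.34 ÷ 0.052709 (buy MXN at ask) = MXN 56,233,571.83
MXN 56,233,571.83 ÷ 1.8268 (buy SEK at ask) = SEK 30,782,555.20

Net profit: SEK 635,555.20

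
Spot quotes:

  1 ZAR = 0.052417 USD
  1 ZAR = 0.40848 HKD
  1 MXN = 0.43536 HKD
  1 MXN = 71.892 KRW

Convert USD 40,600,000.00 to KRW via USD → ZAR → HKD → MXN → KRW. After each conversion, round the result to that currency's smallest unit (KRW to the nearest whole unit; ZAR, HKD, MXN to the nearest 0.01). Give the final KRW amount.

USD 40,600,000.00 ÷ 0.052417 = ZAR 774,557,872.45
ZAR 774,557,872.45 × 0.40848 = HKD 316,391,399.74
HKD 316,391,399.74 ÷ 0.43536 = MXN 726,735,115.17
MXN 726,735,115.17 × 71.892 = KRW 52,246,440,900

KRW 52,246,440,900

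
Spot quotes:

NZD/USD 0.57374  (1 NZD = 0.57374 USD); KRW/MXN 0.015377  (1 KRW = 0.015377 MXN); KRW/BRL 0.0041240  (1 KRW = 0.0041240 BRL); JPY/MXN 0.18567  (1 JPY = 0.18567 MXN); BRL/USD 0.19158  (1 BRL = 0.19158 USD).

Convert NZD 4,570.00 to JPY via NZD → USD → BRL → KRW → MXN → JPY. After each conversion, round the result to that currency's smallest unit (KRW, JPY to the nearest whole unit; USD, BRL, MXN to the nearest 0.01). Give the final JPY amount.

NZD 4,570.00 × 0.57374 = USD 2,621.99
USD 2,621.99 ÷ 0.19158 = BRL 13,686.14
BRL 13,686.14 ÷ 0.0041240 = KRW 3,318,657
KRW 3,318,657 × 0.015377 = MXN 51,030.99
MXN 51,030.99 ÷ 0.18567 = JPY 274,848

JPY 274,848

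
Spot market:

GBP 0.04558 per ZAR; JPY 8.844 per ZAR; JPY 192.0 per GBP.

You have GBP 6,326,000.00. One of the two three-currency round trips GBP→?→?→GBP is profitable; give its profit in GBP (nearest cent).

Profitable loop is GBP → ZAR → JPY → GBP:
GBP 6,326,000.00 ÷ 0.04558 = ZAR 138,788,942.52
ZAR 138,788,942.52 × 8.844 = JPY 1,227,449,408
JPY 1,227,449,408 ÷ 192.0 = GBP 6,392,965.66
Profit = GBP 6,392,965.66 − GBP 6,326,000.00

Profit: GBP 66,965.66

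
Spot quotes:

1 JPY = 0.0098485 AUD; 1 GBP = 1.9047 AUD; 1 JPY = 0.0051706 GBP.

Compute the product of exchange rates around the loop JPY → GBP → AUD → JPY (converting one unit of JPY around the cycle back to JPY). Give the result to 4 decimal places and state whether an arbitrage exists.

1.0000 (no arbitrage)

Around JPY → GBP → AUD → JPY: 1 × 0.0051706 × 1.9047 ÷ 0.0098485 = 0.999994
Product ≈ 1 (deviation 0.001%, within rounding noise).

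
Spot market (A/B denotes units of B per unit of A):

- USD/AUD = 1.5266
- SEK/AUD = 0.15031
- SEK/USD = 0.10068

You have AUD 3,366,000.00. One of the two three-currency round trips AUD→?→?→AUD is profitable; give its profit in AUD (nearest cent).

Profitable loop is AUD → SEK → USD → AUD:
AUD 3,366,000.00 ÷ 0.15031 = SEK 22,393,719.65
SEK 22,393,719.65 × 0.10068 = USD 2,254,599.69
USD 2,254,599.69 × 1.5266 = AUD 3,441,871.89
Profit = AUD 3,441,871.89 − AUD 3,366,000.00

Profit: AUD 75,871.89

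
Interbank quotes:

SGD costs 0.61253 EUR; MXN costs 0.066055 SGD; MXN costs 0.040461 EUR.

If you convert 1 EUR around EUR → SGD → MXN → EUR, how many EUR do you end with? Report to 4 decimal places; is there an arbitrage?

Around EUR → SGD → MXN → EUR: 1 ÷ 0.61253 ÷ 0.066055 × 0.040461 = 1.000008
Product ≈ 1 (deviation 0.001%, within rounding noise).

1.0000 (no arbitrage)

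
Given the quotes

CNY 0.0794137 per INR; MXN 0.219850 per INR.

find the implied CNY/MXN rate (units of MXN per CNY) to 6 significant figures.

CNY/MXN = 2.76841

1 CNY ÷ 0.0794137 = 12.5923 INR
12.5923 INR × 0.219850 = 2.76841 MXN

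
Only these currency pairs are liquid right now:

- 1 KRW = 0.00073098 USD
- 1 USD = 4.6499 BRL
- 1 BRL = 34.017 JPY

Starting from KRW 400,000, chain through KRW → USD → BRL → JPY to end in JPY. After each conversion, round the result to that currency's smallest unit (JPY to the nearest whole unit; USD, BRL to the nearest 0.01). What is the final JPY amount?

KRW 400,000 × 0.00073098 = USD 292.39
USD 292.39 × 4.6499 = BRL 1,359.58
BRL 1,359.58 × 34.017 = JPY 46,249

JPY 46,249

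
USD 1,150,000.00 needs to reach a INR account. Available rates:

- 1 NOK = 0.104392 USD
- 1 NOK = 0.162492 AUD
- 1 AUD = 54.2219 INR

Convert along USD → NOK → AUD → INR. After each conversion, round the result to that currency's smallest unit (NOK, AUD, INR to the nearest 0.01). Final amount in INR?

USD 1,150,000.00 ÷ 0.104392 = NOK 11,016,169.82
NOK 11,016,169.82 × 0.162492 = AUD 1,790,039.47
AUD 1,790,039.47 × 54.2219 = INR 97,059,341.14

INR 97,059,341.14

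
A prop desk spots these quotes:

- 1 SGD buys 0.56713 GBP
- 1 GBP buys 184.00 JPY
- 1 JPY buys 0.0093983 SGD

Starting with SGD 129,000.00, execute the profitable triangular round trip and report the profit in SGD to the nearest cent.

Profitable loop is SGD → JPY → GBP → SGD:
SGD 129,000.00 ÷ 0.0093983 = JPY 13,725,887
JPY 13,725,887 ÷ 184.00 = GBP 74,597.21
GBP 74,597.21 ÷ 0.56713 = SGD 131,534.59
Profit = SGD 131,534.59 − SGD 129,000.00

Profit: SGD 2,534.59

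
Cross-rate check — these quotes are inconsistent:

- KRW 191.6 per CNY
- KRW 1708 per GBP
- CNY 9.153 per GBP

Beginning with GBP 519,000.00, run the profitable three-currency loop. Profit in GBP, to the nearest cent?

Profitable loop is GBP → CNY → KRW → GBP:
GBP 519,000.00 × 9.153 = CNY 4,750,407.00
CNY 4,750,407.00 × 191.6 = KRW 910,177,981
KRW 910,177,981 ÷ 1708 = GBP 532,891.09
Profit = GBP 532,891.09 − GBP 519,000.00

Profit: GBP 13,891.09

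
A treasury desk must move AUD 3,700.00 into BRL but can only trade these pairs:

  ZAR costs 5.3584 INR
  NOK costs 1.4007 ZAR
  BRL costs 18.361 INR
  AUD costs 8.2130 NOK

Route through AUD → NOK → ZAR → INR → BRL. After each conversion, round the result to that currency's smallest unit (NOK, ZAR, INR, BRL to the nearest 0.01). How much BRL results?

AUD 3,700.00 × 8.2130 = NOK 30,388.10
NOK 30,388.10 × 1.4007 = ZAR 42,564.61
ZAR 42,564.61 × 5.3584 = INR 228,078.21
INR 228,078.21 ÷ 18.361 = BRL 12,421.88

BRL 12,421.88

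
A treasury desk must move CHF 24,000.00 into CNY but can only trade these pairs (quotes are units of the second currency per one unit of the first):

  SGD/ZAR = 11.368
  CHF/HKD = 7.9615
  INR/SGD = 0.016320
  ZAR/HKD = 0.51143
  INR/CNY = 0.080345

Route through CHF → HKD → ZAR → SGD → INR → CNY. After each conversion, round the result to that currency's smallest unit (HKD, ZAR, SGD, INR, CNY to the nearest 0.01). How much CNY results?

CHF 24,000.00 × 7.9615 = HKD 191,076.00
HKD 191,076.00 ÷ 0.51143 = ZAR 373,611.25
ZAR 373,611.25 ÷ 11.368 = SGD 32,865.17
SGD 32,865.17 ÷ 0.016320 = INR 2,013,797.18
INR 2,013,797.18 × 0.080345 = CNY 161,798.53

CNY 161,798.53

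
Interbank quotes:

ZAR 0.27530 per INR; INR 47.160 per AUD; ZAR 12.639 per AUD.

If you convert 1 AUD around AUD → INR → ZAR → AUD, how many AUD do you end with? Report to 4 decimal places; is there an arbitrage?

Around AUD → INR → ZAR → AUD: 1 × 47.160 × 0.27530 ÷ 12.639 = 1.027229
Product > 1; profitable direction is AUD → INR → ZAR → AUD.

1.0272 (arbitrage exists)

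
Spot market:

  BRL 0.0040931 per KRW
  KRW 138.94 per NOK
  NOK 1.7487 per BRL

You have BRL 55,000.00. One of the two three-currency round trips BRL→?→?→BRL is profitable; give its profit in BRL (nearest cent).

Profitable loop is BRL → KRW → NOK → BRL:
BRL 55,000.00 ÷ 0.0040931 = KRW 13,437,248
KRW 13,437,248 ÷ 138.94 = NOK 96,712.60
NOK 96,712.60 ÷ 1.7487 = BRL 55,305.42
Profit = BRL 55,305.42 − BRL 55,000.00

Profit: BRL 305.42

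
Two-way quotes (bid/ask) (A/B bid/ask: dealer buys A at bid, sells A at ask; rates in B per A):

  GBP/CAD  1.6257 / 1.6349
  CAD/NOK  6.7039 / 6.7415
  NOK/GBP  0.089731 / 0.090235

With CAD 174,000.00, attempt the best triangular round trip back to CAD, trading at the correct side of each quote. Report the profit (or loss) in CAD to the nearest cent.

Best loop CAD → GBP → NOK → CAD:
CAD 174,000.00 ÷ 1.6349 (buy GBP at ask) = GBP 106,428.53
GBP 106,428.53 ÷ 0.090235 (buy NOK at ask) = NOK 1,179,459.50
NOK 1,179,459.50 ÷ 6.7415 (buy CAD at ask) = CAD 174,955.05

Net profit: CAD 955.05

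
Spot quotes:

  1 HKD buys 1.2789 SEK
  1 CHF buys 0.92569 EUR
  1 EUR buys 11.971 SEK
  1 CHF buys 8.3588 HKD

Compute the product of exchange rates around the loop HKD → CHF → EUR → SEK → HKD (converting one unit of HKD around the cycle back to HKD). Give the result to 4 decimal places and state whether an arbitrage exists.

Around HKD → CHF → EUR → SEK → HKD: 1 ÷ 8.3588 × 0.92569 × 11.971 ÷ 1.2789 = 1.036610
Product > 1; profitable direction is HKD → CHF → EUR → SEK → HKD.

1.0366 (arbitrage exists)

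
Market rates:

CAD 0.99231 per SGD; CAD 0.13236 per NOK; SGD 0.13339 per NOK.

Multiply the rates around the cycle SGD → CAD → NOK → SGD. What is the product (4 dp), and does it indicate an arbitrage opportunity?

Around SGD → CAD → NOK → SGD: 1 × 0.99231 ÷ 0.13236 × 0.13339 = 1.000032
Product ≈ 1 (deviation 0.003%, within rounding noise).

1.0000 (no arbitrage)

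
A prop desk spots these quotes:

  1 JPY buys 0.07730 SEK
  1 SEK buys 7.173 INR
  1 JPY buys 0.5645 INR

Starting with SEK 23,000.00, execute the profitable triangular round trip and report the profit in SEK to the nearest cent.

Profit: SEK 415.93

Profitable loop is SEK → JPY → INR → SEK:
SEK 23,000.00 ÷ 0.07730 = JPY 297,542
JPY 297,542 × 0.5645 = INR 167,962.48
INR 167,962.48 ÷ 7.173 = SEK 23,415.93
Profit = SEK 23,415.93 − SEK 23,000.00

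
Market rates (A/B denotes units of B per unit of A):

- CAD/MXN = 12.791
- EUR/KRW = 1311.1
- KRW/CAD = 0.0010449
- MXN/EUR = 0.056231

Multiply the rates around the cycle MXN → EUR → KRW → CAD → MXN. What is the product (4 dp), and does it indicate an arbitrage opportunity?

0.9854 (arbitrage exists)

Around MXN → EUR → KRW → CAD → MXN: 1 × 0.056231 × 1311.1 × 0.0010449 × 12.791 = 0.985351
Product < 1; profitable direction is MXN → CAD → KRW → EUR → MXN.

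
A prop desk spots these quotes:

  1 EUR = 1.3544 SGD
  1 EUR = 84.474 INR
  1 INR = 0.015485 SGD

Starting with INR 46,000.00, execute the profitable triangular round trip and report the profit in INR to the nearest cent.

Profitable loop is INR → EUR → SGD → INR:
INR 46,000.00 ÷ 84.474 = EUR 544.55
EUR 544.55 × 1.3544 = SGD 737.53
SGD 737.53 ÷ 0.015485 = INR 47,628.90
Profit = INR 47,628.90 − INR 46,000.00

Profit: INR 1,628.90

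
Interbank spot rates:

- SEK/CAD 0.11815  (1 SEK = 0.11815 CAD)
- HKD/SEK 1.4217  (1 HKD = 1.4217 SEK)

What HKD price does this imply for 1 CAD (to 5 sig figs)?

1 CAD ÷ 0.11815 = 8.46382 SEK
8.46382 SEK ÷ 1.4217 = 5.95331 HKD

CAD/HKD = 5.9533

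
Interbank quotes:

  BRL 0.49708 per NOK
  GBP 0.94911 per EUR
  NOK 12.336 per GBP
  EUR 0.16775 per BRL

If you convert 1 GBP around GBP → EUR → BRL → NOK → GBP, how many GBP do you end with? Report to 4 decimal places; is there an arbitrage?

Around GBP → EUR → BRL → NOK → GBP: 1 ÷ 0.94911 ÷ 0.16775 ÷ 0.49708 ÷ 12.336 = 1.024284
Product > 1; profitable direction is GBP → EUR → BRL → NOK → GBP.

1.0243 (arbitrage exists)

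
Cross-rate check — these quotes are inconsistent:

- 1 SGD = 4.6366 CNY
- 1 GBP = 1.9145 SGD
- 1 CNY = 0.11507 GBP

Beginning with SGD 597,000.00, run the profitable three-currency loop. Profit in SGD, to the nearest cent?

Profit: SGD 12,805.65

Profitable loop is SGD → CNY → GBP → SGD:
SGD 597,000.00 × 4.6366 = CNY 2,768,050.20
CNY 2,768,050.20 × 0.11507 = GBP 318,519.54
GBP 318,519.54 × 1.9145 = SGD 609,805.65
Profit = SGD 609,805.65 − SGD 597,000.00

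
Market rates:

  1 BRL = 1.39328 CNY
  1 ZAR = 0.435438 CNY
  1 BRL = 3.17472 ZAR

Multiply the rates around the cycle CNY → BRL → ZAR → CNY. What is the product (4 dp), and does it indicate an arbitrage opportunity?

Around CNY → BRL → ZAR → CNY: 1 ÷ 1.39328 × 3.17472 × 0.435438 = 0.992187
Product < 1; profitable direction is CNY → ZAR → BRL → CNY.

0.9922 (arbitrage exists)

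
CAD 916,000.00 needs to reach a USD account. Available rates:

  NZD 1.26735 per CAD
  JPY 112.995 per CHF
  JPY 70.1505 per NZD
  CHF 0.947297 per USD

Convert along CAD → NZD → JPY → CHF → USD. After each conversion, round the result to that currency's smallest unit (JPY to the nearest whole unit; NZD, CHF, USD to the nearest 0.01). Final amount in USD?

USD 760,812.12

CAD 916,000.00 × 1.26735 = NZD 1,160,892.60
NZD 1,160,892.60 × 70.1505 = JPY 81,437,196
JPY 81,437,196 ÷ 112.995 = CHF 720,715.04
CHF 720,715.04 ÷ 0.947297 = USD 760,812.12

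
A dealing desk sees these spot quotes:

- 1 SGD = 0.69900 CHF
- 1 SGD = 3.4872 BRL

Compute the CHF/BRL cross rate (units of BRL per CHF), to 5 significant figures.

1 CHF ÷ 0.69900 = 1.43062 SGD
1.43062 SGD × 3.4872 = 4.98884 BRL

CHF/BRL = 4.9888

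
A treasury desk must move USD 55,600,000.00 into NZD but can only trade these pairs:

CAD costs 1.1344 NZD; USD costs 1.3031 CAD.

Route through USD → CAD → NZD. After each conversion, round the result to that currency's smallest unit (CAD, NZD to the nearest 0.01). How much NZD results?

USD 55,600,000.00 × 1.3031 = CAD 72,452,360.00
CAD 72,452,360.00 × 1.1344 = NZD 82,189,957.18

NZD 82,189,957.18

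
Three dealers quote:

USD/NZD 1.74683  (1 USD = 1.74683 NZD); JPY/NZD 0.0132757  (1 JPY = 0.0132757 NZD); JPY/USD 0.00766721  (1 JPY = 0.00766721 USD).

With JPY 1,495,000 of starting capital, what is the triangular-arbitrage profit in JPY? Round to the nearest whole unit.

Profit: JPY 13,245

Profitable loop is JPY → USD → NZD → JPY:
JPY 1,495,000 × 0.00766721 = USD 11,462.48
USD 11,462.48 × 1.74683 = NZD 20,023.00
NZD 20,023.00 ÷ 0.0132757 = JPY 1,508,245
Profit = JPY 1,508,245 − JPY 1,495,000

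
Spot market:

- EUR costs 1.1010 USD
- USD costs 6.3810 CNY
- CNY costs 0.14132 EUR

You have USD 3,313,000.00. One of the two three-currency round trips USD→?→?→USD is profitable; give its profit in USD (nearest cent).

Profit: USD 23,888.87

Profitable loop is USD → EUR → CNY → USD:
USD 3,313,000.00 ÷ 1.1010 = EUR 3,009,082.65
EUR 3,009,082.65 ÷ 0.14132 = CNY 21,292,687.89
CNY 21,292,687.89 ÷ 6.3810 = USD 3,336,888.87
Profit = USD 3,336,888.87 − USD 3,313,000.00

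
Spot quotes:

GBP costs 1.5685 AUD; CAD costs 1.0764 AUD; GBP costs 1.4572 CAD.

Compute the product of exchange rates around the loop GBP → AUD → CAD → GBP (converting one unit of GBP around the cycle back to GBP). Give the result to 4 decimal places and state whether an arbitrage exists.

1.0000 (no arbitrage)

Around GBP → AUD → CAD → GBP: 1 × 1.5685 ÷ 1.0764 ÷ 1.4572 = 0.999981
Product ≈ 1 (deviation 0.002%, within rounding noise).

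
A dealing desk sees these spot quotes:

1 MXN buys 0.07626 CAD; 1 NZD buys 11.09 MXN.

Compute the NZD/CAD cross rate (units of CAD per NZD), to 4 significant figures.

1 NZD × 11.09 = 11.09 MXN
11.09 MXN × 0.07626 = 0.845723 CAD

NZD/CAD = 0.8457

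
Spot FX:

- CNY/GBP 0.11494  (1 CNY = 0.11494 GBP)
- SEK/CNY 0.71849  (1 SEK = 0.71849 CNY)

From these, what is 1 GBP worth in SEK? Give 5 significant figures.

1 GBP ÷ 0.11494 = 8.70019 CNY
8.70019 CNY ÷ 0.71849 = 12.109 SEK

GBP/SEK = 12.109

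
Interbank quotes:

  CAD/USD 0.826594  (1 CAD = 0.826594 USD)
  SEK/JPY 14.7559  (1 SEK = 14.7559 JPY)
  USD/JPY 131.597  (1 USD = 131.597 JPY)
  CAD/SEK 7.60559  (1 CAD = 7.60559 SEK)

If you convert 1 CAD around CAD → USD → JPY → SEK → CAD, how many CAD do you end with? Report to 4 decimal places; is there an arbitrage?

0.9693 (arbitrage exists)

Around CAD → USD → JPY → SEK → CAD: 1 × 0.826594 × 131.597 ÷ 14.7559 ÷ 7.60559 = 0.969259
Product < 1; profitable direction is CAD → SEK → JPY → USD → CAD.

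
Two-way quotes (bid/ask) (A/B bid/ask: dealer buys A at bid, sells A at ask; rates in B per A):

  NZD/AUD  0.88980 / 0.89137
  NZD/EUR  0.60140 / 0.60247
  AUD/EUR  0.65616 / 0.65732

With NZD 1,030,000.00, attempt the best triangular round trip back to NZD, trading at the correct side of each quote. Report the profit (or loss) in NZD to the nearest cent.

Best loop NZD → EUR → AUD → NZD:
NZD 1,030,000.00 × 0.60140 (sell NZD at bid) = EUR 619,442.00
EUR 619,442.00 ÷ 0.65732 (buy AUD at ask) = AUD 942,375.10
AUD 942,375.10 ÷ 0.89137 (buy NZD at ask) = NZD 1,057,221.02

Net profit: NZD 27,221.02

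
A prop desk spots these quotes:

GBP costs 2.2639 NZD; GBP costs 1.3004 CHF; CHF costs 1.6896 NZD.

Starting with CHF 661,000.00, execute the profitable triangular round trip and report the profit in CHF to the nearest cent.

Profitable loop is CHF → GBP → NZD → CHF:
CHF 661,000.00 ÷ 1.3004 = GBP 508,305.14
GBP 508,305.14 × 2.2639 = NZD 1,150,752.00
NZD 1,150,752.00 ÷ 1.6896 = CHF 681,079.55
Profit = CHF 681,079.55 − CHF 661,000.00

Profit: CHF 20,079.55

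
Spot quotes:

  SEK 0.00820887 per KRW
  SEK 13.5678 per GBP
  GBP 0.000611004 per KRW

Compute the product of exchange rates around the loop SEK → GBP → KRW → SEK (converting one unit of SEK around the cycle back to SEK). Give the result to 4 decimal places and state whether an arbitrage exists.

0.9902 (arbitrage exists)

Around SEK → GBP → KRW → SEK: 1 ÷ 13.5678 ÷ 0.000611004 × 0.00820887 = 0.990216
Product < 1; profitable direction is SEK → KRW → GBP → SEK.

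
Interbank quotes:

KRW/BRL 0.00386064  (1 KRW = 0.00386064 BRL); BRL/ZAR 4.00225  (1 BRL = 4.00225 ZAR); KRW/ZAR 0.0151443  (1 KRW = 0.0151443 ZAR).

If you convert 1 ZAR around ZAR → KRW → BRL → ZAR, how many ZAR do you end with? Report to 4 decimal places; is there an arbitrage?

1.0203 (arbitrage exists)

Around ZAR → KRW → BRL → ZAR: 1 ÷ 0.0151443 × 0.00386064 × 4.00225 = 1.020268
Product > 1; profitable direction is ZAR → KRW → BRL → ZAR.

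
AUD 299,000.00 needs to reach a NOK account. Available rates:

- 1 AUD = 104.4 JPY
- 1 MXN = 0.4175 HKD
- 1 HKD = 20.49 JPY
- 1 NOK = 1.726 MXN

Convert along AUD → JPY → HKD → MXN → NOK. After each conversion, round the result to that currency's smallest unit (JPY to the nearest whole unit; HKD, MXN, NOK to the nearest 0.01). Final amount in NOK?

AUD 299,000.00 × 104.4 = JPY 31,215,600
JPY 31,215,600 ÷ 20.49 = HKD 1,523,455.34
HKD 1,523,455.34 ÷ 0.4175 = MXN 3,648,994.83
MXN 3,648,994.83 ÷ 1.726 = NOK 2,114,133.74

NOK 2,114,133.74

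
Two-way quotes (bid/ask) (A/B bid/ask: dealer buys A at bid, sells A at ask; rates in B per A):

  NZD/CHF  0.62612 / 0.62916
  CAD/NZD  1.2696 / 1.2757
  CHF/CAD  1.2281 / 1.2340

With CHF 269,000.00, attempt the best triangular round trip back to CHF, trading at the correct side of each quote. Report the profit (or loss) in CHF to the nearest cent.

Net profit: CHF 2,598.56

Best loop CHF → NZD → CAD → CHF:
CHF 269,000.00 ÷ 0.62916 (buy NZD at ask) = NZD 427,554.20
NZD 427,554.20 ÷ 1.2757 (buy CAD at ask) = CAD 335,152.62
CAD 335,152.62 ÷ 1.2340 (buy CHF at ask) = CHF 271,598.56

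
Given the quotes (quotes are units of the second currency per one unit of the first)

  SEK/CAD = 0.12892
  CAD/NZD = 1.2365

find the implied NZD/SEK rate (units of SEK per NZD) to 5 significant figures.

NZD/SEK = 6.2731

1 NZD ÷ 1.2365 = 0.808734 CAD
0.808734 CAD ÷ 0.12892 = 6.27315 SEK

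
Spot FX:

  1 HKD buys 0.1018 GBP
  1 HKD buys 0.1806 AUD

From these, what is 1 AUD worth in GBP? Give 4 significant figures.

AUD/GBP = 0.5637

1 AUD ÷ 0.1806 = 5.5371 HKD
5.5371 HKD × 0.1018 = 0.563677 GBP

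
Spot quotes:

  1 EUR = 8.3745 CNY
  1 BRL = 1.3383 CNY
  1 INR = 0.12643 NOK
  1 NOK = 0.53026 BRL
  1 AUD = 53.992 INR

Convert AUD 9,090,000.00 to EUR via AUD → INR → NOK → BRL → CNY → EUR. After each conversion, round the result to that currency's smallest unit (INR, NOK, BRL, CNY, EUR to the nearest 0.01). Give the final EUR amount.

AUD 9,090,000.00 × 53.992 = INR 490,787,280.00
INR 490,787,280.00 × 0.12643 = NOK 62,050,235.81
NOK 62,050,235.81 × 0.53026 = BRL 32,902,758.04
BRL 32,902,758.04 × 1.3383 = CNY 44,033,761.08
CNY 44,033,761.08 ÷ 8.3745 = EUR 5,258,076.43

EUR 5,258,076.43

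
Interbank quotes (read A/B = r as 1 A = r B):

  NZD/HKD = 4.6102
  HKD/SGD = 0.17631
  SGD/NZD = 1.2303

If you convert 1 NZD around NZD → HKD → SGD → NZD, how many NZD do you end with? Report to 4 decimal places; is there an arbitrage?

Around NZD → HKD → SGD → NZD: 1 × 4.6102 × 0.17631 × 1.2303 = 1.000018
Product ≈ 1 (deviation 0.002%, within rounding noise).

1.0000 (no arbitrage)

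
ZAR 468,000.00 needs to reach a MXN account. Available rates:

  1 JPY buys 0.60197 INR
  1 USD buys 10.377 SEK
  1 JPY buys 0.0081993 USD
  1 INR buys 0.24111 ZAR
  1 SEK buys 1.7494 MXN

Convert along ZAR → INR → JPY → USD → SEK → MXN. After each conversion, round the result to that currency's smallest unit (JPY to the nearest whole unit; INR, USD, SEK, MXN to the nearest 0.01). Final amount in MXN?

MXN 479,947.23

ZAR 468,000.00 ÷ 0.24111 = INR 1,941,022.77
INR 1,941,022.77 ÷ 0.60197 = JPY 3,224,451
JPY 3,224,451 × 0.0081993 = USD 26,438.24
USD 26,438.24 × 10.377 = SEK 274,349.62
SEK 274,349.62 × 1.7494 = MXN 479,947.23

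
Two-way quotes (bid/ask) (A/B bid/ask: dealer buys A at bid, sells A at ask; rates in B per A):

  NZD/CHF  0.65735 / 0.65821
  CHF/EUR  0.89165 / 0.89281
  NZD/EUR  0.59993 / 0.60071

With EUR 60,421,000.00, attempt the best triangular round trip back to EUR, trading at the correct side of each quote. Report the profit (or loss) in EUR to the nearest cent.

Net profit: EUR 1,261,925.95

Best loop EUR → CHF → NZD → EUR:
EUR 60,421,000.00 ÷ 0.89281 (buy CHF at ask) = CHF 67,675,093.24
CHF 67,675,093.24 ÷ 0.65821 (buy NZD at ask) = NZD 102,816,871.89
NZD 102,816,871.89 × 0.59993 (sell NZD at bid) = EUR 61,682,925.95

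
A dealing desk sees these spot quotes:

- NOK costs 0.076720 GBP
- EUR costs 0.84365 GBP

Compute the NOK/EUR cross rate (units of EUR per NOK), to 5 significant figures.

1 NOK × 0.076720 = 0.07672 GBP
0.07672 GBP ÷ 0.84365 = 0.0909382 EUR

NOK/EUR = 0.090938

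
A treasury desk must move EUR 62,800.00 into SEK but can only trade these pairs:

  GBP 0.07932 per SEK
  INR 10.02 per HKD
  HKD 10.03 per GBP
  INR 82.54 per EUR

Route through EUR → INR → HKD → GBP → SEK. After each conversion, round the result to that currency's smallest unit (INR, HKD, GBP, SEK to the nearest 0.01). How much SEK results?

EUR 62,800.00 × 82.54 = INR 5,183,512.00
INR 5,183,512.00 ÷ 10.02 = HKD 517,316.57
HKD 517,316.57 ÷ 10.03 = GBP 51,576.93
GBP 51,576.93 ÷ 0.07932 = SEK 650,238.65

SEK 650,238.65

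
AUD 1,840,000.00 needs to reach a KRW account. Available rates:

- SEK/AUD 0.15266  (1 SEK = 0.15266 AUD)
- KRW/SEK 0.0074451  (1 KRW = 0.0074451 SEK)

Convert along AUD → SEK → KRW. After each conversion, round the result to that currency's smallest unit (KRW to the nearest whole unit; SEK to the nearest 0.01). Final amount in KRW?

AUD 1,840,000.00 ÷ 0.15266 = SEK 12,052,928.08
SEK 12,052,928.08 ÷ 0.0074451 = KRW 1,618,907,480

KRW 1,618,907,480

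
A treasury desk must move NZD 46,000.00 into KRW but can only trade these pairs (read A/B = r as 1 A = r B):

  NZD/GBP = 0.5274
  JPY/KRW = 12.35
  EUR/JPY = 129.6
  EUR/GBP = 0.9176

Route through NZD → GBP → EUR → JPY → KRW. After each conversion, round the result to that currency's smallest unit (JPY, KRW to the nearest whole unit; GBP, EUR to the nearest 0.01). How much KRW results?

NZD 46,000.00 × 0.5274 = GBP 24,260.40
GBP 24,260.40 ÷ 0.9176 = EUR 26,438.97
EUR 26,438.97 × 129.6 = JPY 3,426,491
JPY 3,426,491 × 12.35 = KRW 42,317,164

KRW 42,317,164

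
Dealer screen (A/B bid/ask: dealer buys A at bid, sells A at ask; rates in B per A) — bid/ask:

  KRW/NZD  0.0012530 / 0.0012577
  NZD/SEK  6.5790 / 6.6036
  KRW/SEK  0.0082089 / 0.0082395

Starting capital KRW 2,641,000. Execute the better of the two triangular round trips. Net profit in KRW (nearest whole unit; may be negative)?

Best loop KRW → NZD → SEK → KRW:
KRW 2,641,000 × 0.0012530 (sell KRW at bid) = NZD 3,309.17
NZD 3,309.17 × 6.5790 (sell NZD at bid) = SEK 21,771.05
SEK 21,771.05 ÷ 0.0082395 (buy KRW at ask) = KRW 2,642,278

Net profit: KRW 1,278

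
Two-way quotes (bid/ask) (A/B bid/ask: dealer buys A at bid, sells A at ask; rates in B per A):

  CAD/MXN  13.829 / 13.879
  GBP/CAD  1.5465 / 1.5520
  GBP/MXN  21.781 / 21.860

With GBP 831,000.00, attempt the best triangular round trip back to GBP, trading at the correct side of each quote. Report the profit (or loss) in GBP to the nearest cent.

Net profit: GBP 9,289.52

Best loop GBP → MXN → CAD → GBP:
GBP 831,000.00 × 21.781 (sell GBP at bid) = MXN 18,100,011.00
MXN 18,100,011.00 ÷ 13.879 (buy CAD at ask) = CAD 1,304,129.33
CAD 1,304,129.33 ÷ 1.5520 (buy GBP at ask) = GBP 840,289.52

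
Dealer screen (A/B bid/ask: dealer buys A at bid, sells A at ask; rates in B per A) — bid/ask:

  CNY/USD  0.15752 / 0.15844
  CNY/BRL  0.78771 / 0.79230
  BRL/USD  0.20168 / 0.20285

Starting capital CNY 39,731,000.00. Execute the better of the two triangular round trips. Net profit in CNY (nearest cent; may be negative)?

Net profit: CNY 106,663.04

Best loop CNY → BRL → USD → CNY:
CNY 39,731,000.00 × 0.78771 (sell CNY at bid) = BRL 31,296,506.01
BRL 31,296,506.01 × 0.20168 (sell BRL at bid) = USD 6,311,879.33
USD 6,311,879.33 ÷ 0.15844 (buy CNY at ask) = CNY 39,837,663.04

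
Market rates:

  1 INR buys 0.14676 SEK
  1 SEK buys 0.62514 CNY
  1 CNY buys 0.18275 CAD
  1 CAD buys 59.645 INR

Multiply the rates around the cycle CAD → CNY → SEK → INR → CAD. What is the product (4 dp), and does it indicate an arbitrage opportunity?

Around CAD → CNY → SEK → INR → CAD: 1 ÷ 0.18275 ÷ 0.62514 ÷ 0.14676 ÷ 59.645 = 0.999962
Product ≈ 1 (deviation 0.004%, within rounding noise).

1.0000 (no arbitrage)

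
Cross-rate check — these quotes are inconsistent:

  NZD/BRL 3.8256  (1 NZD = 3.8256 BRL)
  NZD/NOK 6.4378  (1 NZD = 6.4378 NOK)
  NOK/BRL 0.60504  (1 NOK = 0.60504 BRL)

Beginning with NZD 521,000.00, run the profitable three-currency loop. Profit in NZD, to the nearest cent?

Profitable loop is NZD → NOK → BRL → NZD:
NZD 521,000.00 × 6.4378 = NOK 3,354,093.80
NOK 3,354,093.80 × 0.60504 = BRL 2,029,360.91
BRL 2,029,360.91 ÷ 3.8256 = NZD 530,468.66
Profit = NZD 530,468.66 − NZD 521,000.00

Profit: NZD 9,468.66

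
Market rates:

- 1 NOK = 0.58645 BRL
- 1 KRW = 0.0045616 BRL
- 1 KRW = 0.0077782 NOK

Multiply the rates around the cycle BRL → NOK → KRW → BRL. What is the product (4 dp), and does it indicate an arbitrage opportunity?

1.0000 (no arbitrage)

Around BRL → NOK → KRW → BRL: 1 ÷ 0.58645 ÷ 0.0077782 × 0.0045616 = 1.000016
Product ≈ 1 (deviation 0.002%, within rounding noise).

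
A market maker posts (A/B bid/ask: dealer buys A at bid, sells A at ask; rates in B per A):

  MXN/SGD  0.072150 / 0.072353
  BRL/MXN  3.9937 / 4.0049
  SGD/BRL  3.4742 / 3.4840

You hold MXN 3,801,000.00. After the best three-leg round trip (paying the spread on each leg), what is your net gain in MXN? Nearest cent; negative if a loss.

Net profit: MXN 4,085.85

Best loop MXN → SGD → BRL → MXN:
MXN 3,801,000.00 × 0.072150 (sell MXN at bid) = SGD 274,242.15
SGD 274,242.15 × 3.4742 (sell SGD at bid) = BRL 952,772.08
BRL 952,772.08 × 3.9937 (sell BRL at bid) = MXN 3,805,085.85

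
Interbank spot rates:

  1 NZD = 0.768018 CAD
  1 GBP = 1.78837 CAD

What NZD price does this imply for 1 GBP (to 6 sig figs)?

GBP/NZD = 2.32855

1 GBP × 1.78837 = 1.78837 CAD
1.78837 CAD ÷ 0.768018 = 2.32855 NZD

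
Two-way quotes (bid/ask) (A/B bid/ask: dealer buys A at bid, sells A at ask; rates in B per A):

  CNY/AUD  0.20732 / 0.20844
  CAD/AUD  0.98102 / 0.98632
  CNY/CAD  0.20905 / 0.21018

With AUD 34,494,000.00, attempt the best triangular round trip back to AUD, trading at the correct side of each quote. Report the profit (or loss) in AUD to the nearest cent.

Net profit: AUD 2,539.55

Best loop AUD → CAD → CNY → AUD:
AUD 34,494,000.00 ÷ 0.98632 (buy CAD at ask) = CAD 34,972,422.74
CAD 34,972,422.74 ÷ 0.21018 (buy CNY at ask) = CNY 166,392,724.06
CNY 166,392,724.06 × 0.20732 (sell CNY at bid) = AUD 34,496,539.55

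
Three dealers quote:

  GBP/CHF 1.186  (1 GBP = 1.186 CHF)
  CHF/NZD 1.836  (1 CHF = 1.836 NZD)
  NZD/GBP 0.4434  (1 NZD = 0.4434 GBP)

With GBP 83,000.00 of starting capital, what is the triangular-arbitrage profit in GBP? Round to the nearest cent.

Profit: GBP 2,965.67

Profitable loop is GBP → NZD → CHF → GBP:
GBP 83,000.00 ÷ 0.4434 = NZD 187,189.90
NZD 187,189.90 ÷ 1.836 = CHF 101,955.28
CHF 101,955.28 ÷ 1.186 = GBP 85,965.67
Profit = GBP 85,965.67 − GBP 83,000.00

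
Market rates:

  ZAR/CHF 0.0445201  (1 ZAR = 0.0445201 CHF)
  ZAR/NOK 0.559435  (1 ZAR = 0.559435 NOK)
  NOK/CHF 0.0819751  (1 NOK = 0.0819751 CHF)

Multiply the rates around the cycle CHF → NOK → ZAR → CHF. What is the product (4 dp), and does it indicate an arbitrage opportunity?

0.9708 (arbitrage exists)

Around CHF → NOK → ZAR → CHF: 1 ÷ 0.0819751 ÷ 0.559435 × 0.0445201 = 0.970788
Product < 1; profitable direction is CHF → ZAR → NOK → CHF.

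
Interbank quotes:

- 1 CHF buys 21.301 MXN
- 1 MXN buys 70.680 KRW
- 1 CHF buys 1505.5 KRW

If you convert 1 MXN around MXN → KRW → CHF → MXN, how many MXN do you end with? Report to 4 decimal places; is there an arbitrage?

1.0000 (no arbitrage)

Around MXN → KRW → CHF → MXN: 1 × 70.680 ÷ 1505.5 × 21.301 = 1.000036
Product ≈ 1 (deviation 0.004%, within rounding noise).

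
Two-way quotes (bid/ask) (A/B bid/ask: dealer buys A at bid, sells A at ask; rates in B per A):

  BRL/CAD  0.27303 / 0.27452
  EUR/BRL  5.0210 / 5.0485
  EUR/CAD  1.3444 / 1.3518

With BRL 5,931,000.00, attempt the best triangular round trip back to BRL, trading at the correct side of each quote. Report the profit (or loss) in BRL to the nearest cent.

Net profit: BRL 83,729.11

Best loop BRL → CAD → EUR → BRL:
BRL 5,931,000.00 × 0.27303 (sell BRL at bid) = CAD 1,619,340.93
CAD 1,619,340.93 ÷ 1.3518 (buy EUR at ask) = EUR 1,197,914.58
EUR 1,197,914.58 × 5.0210 (sell EUR at bid) = BRL 6,014,729.11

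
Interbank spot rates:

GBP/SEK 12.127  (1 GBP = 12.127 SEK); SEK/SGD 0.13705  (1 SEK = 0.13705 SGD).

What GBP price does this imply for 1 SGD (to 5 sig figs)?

1 SGD ÷ 0.13705 = 7.29661 SEK
7.29661 SEK ÷ 12.127 = 0.601683 GBP

SGD/GBP = 0.60168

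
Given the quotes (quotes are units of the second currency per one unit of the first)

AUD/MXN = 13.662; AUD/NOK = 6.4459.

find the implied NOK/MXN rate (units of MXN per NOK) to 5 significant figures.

NOK/MXN = 2.1195

1 NOK ÷ 6.4459 = 0.155137 AUD
0.155137 AUD × 13.662 = 2.11949 MXN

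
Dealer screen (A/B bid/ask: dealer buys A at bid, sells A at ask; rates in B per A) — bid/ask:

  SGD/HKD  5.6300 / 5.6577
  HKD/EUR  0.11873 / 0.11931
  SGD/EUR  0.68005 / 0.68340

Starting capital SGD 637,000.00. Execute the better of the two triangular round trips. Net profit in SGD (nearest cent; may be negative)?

Net profit: SGD 4,746.51

Best loop SGD → EUR → HKD → SGD:
SGD 637,000.00 × 0.68005 (sell SGD at bid) = EUR 433,191.85
EUR 433,191.85 ÷ 0.11931 (buy HKD at ask) = HKD 3,630,809.24
HKD 3,630,809.24 ÷ 5.6577 (buy SGD at ask) = SGD 641,746.51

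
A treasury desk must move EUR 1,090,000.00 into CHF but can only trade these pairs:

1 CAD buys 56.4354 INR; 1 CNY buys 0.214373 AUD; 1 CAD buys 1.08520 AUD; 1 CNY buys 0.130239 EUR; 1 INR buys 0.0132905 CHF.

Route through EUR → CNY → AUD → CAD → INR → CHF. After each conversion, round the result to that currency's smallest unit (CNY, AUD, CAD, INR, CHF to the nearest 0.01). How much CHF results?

EUR 1,090,000.00 ÷ 0.130239 = CNY 8,369,228.88
CNY 8,369,228.88 × 0.214373 = AUD 1,794,136.70
AUD 1,794,136.70 ÷ 1.08520 = CAD 1,653,277.46
CAD 1,653,277.46 × 56.4354 = INR 93,303,374.77
INR 93,303,374.77 × 0.0132905 = CHF 1,240,048.50

CHF 1,240,048.50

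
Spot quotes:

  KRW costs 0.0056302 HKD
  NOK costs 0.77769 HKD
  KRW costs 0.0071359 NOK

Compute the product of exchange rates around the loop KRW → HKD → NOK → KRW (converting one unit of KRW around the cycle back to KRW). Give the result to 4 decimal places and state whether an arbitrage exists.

1.0145 (arbitrage exists)

Around KRW → HKD → NOK → KRW: 1 × 0.0056302 ÷ 0.77769 ÷ 0.0071359 = 1.014539
Product > 1; profitable direction is KRW → HKD → NOK → KRW.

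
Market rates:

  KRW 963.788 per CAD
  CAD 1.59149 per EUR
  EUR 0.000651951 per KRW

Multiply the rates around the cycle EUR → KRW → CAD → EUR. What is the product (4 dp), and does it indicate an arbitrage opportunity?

Around EUR → KRW → CAD → EUR: 1 ÷ 0.000651951 ÷ 963.788 ÷ 1.59149 = 0.999999
Product ≈ 1 (deviation 0.000%, within rounding noise).

1.0000 (no arbitrage)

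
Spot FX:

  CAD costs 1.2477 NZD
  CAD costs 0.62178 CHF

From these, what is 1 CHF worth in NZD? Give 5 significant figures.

1 CHF ÷ 0.62178 = 1.60829 CAD
1.60829 CAD × 1.2477 = 2.00666 NZD

CHF/NZD = 2.0067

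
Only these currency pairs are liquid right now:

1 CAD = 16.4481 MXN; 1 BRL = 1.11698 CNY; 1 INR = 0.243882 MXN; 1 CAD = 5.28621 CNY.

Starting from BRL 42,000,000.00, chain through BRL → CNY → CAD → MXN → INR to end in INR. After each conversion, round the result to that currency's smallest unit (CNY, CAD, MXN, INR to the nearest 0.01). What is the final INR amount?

BRL 42,000,000.00 × 1.11698 = CNY 46,913,160.00
CNY 46,913,160.00 ÷ 5.28621 = CAD 8,874,630.41
CAD 8,874,630.41 × 16.4481 = MXN 145,970,808.45
MXN 145,970,808.45 ÷ 0.243882 = INR 598,530,471.50

INR 598,530,471.50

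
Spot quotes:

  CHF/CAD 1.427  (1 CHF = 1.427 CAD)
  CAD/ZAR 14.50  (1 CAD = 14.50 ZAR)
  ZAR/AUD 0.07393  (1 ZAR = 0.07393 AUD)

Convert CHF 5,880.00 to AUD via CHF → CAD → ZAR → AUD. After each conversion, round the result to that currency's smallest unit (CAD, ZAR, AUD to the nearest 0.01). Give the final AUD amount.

CHF 5,880.00 × 1.427 = CAD 8,390.76
CAD 8,390.76 × 14.50 = ZAR 121,666.02
ZAR 121,666.02 × 0.07393 = AUD 8,994.77

AUD 8,994.77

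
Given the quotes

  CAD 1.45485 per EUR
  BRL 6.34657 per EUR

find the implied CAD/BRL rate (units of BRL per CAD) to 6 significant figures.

1 CAD ÷ 1.45485 = 0.687356 EUR
0.687356 EUR × 6.34657 = 4.36235 BRL

CAD/BRL = 4.36235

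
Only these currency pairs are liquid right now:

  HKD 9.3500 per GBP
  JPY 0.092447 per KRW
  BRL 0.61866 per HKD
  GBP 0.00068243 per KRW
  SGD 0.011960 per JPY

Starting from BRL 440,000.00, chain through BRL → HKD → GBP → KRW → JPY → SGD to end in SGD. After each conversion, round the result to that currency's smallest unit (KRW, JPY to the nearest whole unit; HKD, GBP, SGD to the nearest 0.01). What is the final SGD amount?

SGD 123,240.92

BRL 440,000.00 ÷ 0.61866 = HKD 711,214.56
HKD 711,214.56 ÷ 9.3500 = GBP 76,065.73
GBP 76,065.73 ÷ 0.00068243 = KRW 111,463,051
KRW 111,463,051 × 0.092447 = JPY 10,304,425
JPY 10,304,425 × 0.011960 = SGD 123,240.92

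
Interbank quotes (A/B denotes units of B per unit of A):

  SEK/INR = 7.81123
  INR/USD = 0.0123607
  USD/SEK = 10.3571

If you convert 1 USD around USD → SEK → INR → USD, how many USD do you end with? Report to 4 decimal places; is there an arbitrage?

1.0000 (no arbitrage)

Around USD → SEK → INR → USD: 1 × 10.3571 × 7.81123 × 0.0123607 = 1.000002
Product ≈ 1 (deviation 0.000%, within rounding noise).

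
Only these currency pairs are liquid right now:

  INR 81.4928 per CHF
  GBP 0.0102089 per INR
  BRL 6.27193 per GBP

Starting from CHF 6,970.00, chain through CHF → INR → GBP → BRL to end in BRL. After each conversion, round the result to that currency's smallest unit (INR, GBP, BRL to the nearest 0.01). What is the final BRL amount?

CHF 6,970.00 × 81.4928 = INR 568,004.82
INR 568,004.82 × 0.0102089 = GBP 5,798.70
GBP 5,798.70 × 6.27193 = BRL 36,369.04

BRL 36,369.04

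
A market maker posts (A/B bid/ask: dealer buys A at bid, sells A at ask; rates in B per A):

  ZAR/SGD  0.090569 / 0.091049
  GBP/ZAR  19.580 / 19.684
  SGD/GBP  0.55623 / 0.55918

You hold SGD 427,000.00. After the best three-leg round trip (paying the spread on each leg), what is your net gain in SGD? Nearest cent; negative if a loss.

Net result: SGD -923.38 (no profitable arbitrage after spreads)

Best loop SGD → ZAR → GBP → SGD:
SGD 427,000.00 ÷ 0.091049 (buy ZAR at ask) = ZAR 4,689,782.42
ZAR 4,689,782.42 ÷ 19.684 (buy GBP at ask) = GBP 238,253.53
GBP 238,253.53 ÷ 0.55918 (buy SGD at ask) = SGD 426,076.62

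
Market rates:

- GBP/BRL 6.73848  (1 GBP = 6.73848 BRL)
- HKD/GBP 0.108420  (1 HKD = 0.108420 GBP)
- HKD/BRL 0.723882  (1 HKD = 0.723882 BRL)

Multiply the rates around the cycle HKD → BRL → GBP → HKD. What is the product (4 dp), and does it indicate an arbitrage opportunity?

0.9908 (arbitrage exists)

Around HKD → BRL → GBP → HKD: 1 × 0.723882 ÷ 6.73848 ÷ 0.108420 = 0.990824
Product < 1; profitable direction is HKD → GBP → BRL → HKD.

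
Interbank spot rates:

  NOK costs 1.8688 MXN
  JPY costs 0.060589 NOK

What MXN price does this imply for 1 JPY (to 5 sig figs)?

1 JPY × 0.060589 = 0.060589 NOK
0.060589 NOK × 1.8688 = 0.113229 MXN

JPY/MXN = 0.11323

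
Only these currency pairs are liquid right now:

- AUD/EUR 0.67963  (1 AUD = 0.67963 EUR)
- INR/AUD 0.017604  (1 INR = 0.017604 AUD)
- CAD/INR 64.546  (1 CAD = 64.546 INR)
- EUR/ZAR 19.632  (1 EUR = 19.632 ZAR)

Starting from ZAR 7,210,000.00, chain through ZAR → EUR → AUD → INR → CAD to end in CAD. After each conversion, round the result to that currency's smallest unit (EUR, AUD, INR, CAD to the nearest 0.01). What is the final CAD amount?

ZAR 7,210,000.00 ÷ 19.632 = EUR 367,257.54
EUR 367,257.54 ÷ 0.67963 = AUD 540,378.65
AUD 540,378.65 ÷ 0.017604 = INR 30,696,355.94
INR 30,696,355.94 ÷ 64.546 = CAD 475,573.33

CAD 475,573.33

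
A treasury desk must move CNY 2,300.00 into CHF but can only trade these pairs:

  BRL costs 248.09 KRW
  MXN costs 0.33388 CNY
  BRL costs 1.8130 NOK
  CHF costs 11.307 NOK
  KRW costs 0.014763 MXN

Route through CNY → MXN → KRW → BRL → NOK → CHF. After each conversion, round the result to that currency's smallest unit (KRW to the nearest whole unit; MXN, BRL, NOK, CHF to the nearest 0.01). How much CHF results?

CHF 301.58

CNY 2,300.00 ÷ 0.33388 = MXN 6,888.70
MXN 6,888.70 ÷ 0.014763 = KRW 466,619
KRW 466,619 ÷ 248.09 = BRL 1,880.85
BRL 1,880.85 × 1.8130 = NOK 3,409.98
NOK 3,409.98 ÷ 11.307 = CHF 301.58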